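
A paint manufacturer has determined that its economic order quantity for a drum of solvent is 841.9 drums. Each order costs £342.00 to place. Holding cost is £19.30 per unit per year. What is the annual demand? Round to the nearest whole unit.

D ≈ 20,000 drums per year

Invert the EOQ relation Q*² = 2DS/H.
From Q* = √(2DS/H): D = Q*²H / (2S) = 841.9² × 19.3 / (2 × 342) = 19999.642.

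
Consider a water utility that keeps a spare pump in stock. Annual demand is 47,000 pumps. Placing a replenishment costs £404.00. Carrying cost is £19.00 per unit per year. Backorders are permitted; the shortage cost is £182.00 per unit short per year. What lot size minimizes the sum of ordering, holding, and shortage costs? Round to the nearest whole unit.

With planned backorders, Q* = √(2DS/H) · √((H+B)/B).
√(2DS/H) = √(2 × 47,000 × 404 / 19) = 1413.767.
√((H+B)/B) = √((19+182)/182) = 1.0509.
Q* ≈ 1485.731.

Q* ≈ 1,486 pumps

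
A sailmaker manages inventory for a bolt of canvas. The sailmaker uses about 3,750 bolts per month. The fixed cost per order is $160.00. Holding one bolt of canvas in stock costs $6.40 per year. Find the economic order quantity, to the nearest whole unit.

Q* ≈ 1,500 bolts

Annual demand D = 3,750 × 12 = 45,000.
EOQ = √(2DS / H) = √(2 × 45,000 × 160 / 6.4).
= √(14,400,000 / 6.4) = √2,250,000 ≈ 1500.000.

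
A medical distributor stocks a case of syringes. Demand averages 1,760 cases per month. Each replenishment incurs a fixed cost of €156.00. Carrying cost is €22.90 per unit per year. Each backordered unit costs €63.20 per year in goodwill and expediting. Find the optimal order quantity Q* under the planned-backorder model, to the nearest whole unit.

Annual demand D = 1,760 × 12 = 21,120.
With planned backorders, Q* = √(2DS/H) · √((H+B)/B).
√(2DS/H) = √(2 × 21,120 × 156 / 22.9) = 536.422.
√((H+B)/B) = √((22.9+63.2)/63.2) = 1.1672.
Q* ≈ 626.108.

Q* ≈ 626 cases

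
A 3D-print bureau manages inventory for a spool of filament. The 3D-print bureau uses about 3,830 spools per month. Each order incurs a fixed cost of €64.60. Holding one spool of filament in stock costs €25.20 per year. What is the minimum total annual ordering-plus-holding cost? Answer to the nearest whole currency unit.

Annual demand D = 3,830 × 12 = 45,960.
EOQ = √(2DS/H) = √(2 × 45,960 × 64.6 / 25.2) ≈ 485.42.
At Q*, ordering cost (D/Q*)S equals holding cost (Q*/2)H, each = √(DSH/2).
Minimum total = √(2DSH) = √(2 × 45,960 × 64.6 × 25.2) ≈ 12232.678.

TC* ≈ €12,233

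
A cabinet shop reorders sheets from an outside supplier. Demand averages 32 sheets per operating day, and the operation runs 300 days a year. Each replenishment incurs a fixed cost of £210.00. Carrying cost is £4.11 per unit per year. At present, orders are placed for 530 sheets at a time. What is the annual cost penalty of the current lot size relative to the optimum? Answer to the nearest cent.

Extra cost ≈ £822.11 per year

Annual demand D = 32 × 300 = 9,600.
EOQ = √(2DS/H) = √(2 × 9,600 × 210 / 4.11) ≈ 990.47.
Cost at Q* = (D/Q*)S + (Q*/2)H = √(2DSH) ≈ £4,070.81.
Cost at Q = 530: (9,600/530)×210 + (530/2)×4.11 = £3,803.77 + £1,089.15 = £4,892.92.
Excess = £4,892.92 − £4,070.81 = £822.11.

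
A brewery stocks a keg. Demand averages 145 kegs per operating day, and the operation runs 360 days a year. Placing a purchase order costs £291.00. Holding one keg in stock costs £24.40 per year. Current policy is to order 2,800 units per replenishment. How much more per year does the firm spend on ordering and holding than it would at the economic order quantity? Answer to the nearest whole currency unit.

Annual demand D = 145 × 360 = 52,200.
EOQ = √(2DS/H) = √(2 × 52,200 × 291 / 24.4) ≈ 1115.84.
Cost at Q* = (D/Q*)S + (Q*/2)H = √(2DSH) ≈ £27,226.49.
Cost at Q = 2,800: (52,200/2,800)×291 + (2,800/2)×24.4 = £5,425.07 + £34,160.00 = £39,585.07.
Excess = £39,585.07 − £27,226.49 = £12,358.58.

Extra cost ≈ £12,359 per year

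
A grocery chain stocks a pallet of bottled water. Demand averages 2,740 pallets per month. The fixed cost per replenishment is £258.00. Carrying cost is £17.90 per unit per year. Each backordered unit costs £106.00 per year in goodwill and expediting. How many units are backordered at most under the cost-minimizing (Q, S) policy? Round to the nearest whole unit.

Annual demand D = 2,740 × 12 = 32,880.
With planned backorders, Q* = √(2DS/H) · √((H+B)/B).
√(2DS/H) = √(2 × 32,880 × 258 / 17.9) = 973.563.
√((H+B)/B) = √((17.9+106)/106) = 1.0811.
Q* ≈ 1052.560.
S* = Q* · H/(H+B) = 1052.560 × 17.9/123.9 ≈ 152.065.

S* ≈ 152 pallets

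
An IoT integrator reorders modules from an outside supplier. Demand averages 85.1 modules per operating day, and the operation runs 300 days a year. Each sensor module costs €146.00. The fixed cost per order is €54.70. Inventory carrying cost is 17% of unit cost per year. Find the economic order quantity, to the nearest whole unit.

Annual demand D = 85.1 × 300 = 25,530.
Holding cost H = 0.17 × €146.00 = €24.8200 per unit per year.
EOQ = √(2DS / H) = √(2 × 25,530 × 54.7 / 24.82).
= √(2,792,982 / 24.82) = √112,529.4923 ≈ 335.454.

Q* ≈ 335 modules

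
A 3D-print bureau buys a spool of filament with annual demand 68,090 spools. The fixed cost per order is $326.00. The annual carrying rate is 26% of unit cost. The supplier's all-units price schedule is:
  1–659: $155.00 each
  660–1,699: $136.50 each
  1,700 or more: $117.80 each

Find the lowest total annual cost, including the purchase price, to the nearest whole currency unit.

Holding cost per unit per year at price C is H = 0.26·C.
Evaluate total cost at each tier's feasible EOQ or, if the EOQ is below the tier, at the tier's minimum quantity.
Tier 1 ($155.00): EOQ = 1049.6 exceeds tier's upper bound 659, so this tier is dominated.
EOQ at $136.50 = 1118.4 (feasible in tier 2): TC = 68,090×$136.50 + (68,090/1118.4)×326 + (1118.4/2)×0.26×$136.50 = $9,333,978.41.
EOQ at $117.80 = 1203.9 < 1700, so use break Q=1700: TC = 68,090×$117.80 + (68,090/1700.0)×326 + (1700.0/2)×0.26×$117.80 = $8,060,093.06.
Lowest total cost among the candidates is at Q = 1700.0.

TC* ≈ $8,060,093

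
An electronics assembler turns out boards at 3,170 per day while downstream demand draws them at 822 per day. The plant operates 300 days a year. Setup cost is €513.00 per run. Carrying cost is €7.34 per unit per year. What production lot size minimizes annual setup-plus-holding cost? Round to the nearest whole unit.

Annual demand D = 822 × 300 = 246,600.
Production build-up factor (1 − d/p) = 1 − 822/3,170 = 0.7407.
Q* = √(2DS / (H(1 − d/p))) = √(2 × 246,600 × 513 / (7.34 × 0.7407)).
= √(253,011,600 / 5.4367) ≈ 6821.860.

Q* ≈ 6,822 boards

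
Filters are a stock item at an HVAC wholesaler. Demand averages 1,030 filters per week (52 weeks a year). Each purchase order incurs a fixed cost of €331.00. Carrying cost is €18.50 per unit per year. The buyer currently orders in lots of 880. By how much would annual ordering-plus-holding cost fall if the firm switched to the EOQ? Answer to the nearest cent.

Annual demand D = 1,030 × 52 = 53,560.
EOQ = √(2DS/H) = √(2 × 53,560 × 331 / 18.5) ≈ 1384.41.
Cost at Q* = (D/Q*)S + (Q*/2)H = √(2DSH) ≈ €25,611.51.
Cost at Q = 880: (53,560/880)×331 + (880/2)×18.5 = €20,145.86 + €8,140.00 = €28,285.86.
Excess = €28,285.86 − €25,611.51 = €2,674.36.

Extra cost ≈ €2,674.36 per year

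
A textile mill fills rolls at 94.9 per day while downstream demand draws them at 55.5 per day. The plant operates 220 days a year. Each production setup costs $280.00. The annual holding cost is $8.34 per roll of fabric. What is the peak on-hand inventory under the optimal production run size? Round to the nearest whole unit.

Annual demand D = 55.5 × 220 = 12,210.
Production build-up factor (1 − d/p) = 1 − 55.5/94.9 = 0.4152.
Q* = √(2DS / (H(1 − d/p))) = √(2 × 12,210 × 280 / (8.34 × 0.4152)).
= √(6,837,600 / 3.4626) ≈ 1405.251.
Maximum inventory = Q*(1 − d/p) = 1405.251 × 0.4152 ≈ 583.423.

I_max ≈ 583 rolls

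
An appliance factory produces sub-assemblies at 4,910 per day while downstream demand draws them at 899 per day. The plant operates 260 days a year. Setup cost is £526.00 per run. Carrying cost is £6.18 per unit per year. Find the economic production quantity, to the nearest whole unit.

Annual demand D = 899 × 260 = 233,740.
Production build-up factor (1 − d/p) = 1 − 899/4,910 = 0.8169.
Q* = √(2DS / (H(1 − d/p))) = √(2 × 233,740 × 526 / (6.18 × 0.8169)).
= √(245,894,480 / 5.0485) ≈ 6979.022.

Q* ≈ 6,979 sub-assemblies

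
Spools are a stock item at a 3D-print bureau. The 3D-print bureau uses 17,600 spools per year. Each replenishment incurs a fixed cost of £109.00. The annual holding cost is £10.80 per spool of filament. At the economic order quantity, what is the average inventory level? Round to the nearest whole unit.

Q* = √(2DS/H) = √(2 × 17,600 × 109 / 10.8) ≈ 596.04.
Average inventory = Q*/2 ≈ 596.04 / 2 = 298.018.

Average inventory ≈ 298 spools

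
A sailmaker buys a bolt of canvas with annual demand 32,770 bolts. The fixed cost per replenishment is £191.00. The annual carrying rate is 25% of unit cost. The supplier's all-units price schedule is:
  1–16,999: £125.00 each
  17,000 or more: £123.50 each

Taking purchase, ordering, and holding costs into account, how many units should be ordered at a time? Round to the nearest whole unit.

Q* ≈ 633 bolts

Holding cost per unit per year at price C is H = 0.25·C.
Candidates are each tier's EOQ (if it falls in that tier) and each price-break quantity.
EOQ at £125.00 = 632.9 (feasible in tier 1): TC = 32,770×£125.00 + (32,770/632.9)×191 + (632.9/2)×0.25×£125.00 = £4,116,028.57.
EOQ at £123.50 = 636.7 < 17000, so use break Q=17000: TC = 32,770×£123.50 + (32,770/17000.0)×191 + (17000.0/2)×0.25×£123.50 = £4,309,900.68.
Lowest total cost is £4,116,028.57 at Q = 632.9.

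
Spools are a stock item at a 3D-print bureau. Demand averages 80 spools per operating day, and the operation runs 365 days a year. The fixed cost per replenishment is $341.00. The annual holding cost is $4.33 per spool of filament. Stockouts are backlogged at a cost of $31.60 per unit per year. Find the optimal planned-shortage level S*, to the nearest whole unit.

S* ≈ 276 spools

Annual demand D = 80 × 365 = 29,200.
With planned backorders, Q* = √(2DS/H) · √((H+B)/B).
√(2DS/H) = √(2 × 29,200 × 341 / 4.33) = 2144.567.
√((H+B)/B) = √((4.33+31.6)/31.6) = 1.0663.
Q* ≈ 2286.782.
S* = Q* · H/(H+B) = 2286.782 × 4.33/35.93 ≈ 275.585.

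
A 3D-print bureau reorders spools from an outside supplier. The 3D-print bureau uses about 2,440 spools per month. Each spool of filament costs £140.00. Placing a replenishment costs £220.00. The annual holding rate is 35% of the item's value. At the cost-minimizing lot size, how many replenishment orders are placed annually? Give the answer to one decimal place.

N ≈ 57.1 orders per year

Annual demand D = 2,440 × 12 = 29,280.
Holding cost H = 0.35 × £140.00 = £49.0000 per unit per year.
The optimal lot size = √(2DS/H) = √(2 × 29,280 × 220 / 49) ≈ 512.76.
Orders per year = D / Q* = 29,280 / 512.76 ≈ 57.103.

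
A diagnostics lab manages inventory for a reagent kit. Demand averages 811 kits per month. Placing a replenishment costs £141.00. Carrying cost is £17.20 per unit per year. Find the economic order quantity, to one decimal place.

Q* ≈ 399.4 kits

Annual demand D = 811 × 12 = 9,732.
EOQ = √(2DS / H) = √(2 × 9,732 × 141 / 17.2).
= √(2,744,424 / 17.2) = √159,559.5349 ≈ 399.449.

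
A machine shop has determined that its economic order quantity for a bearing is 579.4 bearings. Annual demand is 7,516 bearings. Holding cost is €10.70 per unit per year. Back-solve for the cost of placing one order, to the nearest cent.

The basic EOQ model gives Q* = √(2DS/H); rearrange for the unknown.
From Q* = √(2DS/H): S = Q*²H / (2D) = 579.4² × 10.7 / (2 × 7,516) = 238.9593.

S ≈ €238.96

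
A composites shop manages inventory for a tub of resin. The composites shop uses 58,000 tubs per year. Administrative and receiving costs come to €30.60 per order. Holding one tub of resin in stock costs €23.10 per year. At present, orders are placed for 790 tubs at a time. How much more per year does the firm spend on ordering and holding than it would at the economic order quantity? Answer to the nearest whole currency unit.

Extra cost ≈ €2,316 per year

EOQ = √(2DS/H) = √(2 × 58,000 × 30.6 / 23.1) ≈ 392.00.
Cost at Q* = (D/Q*)S + (Q*/2)H = √(2DSH) ≈ €9,055.15.
Cost at Q = 790: (58,000/790)×30.6 + (790/2)×23.1 = €2,246.58 + €9,124.50 = €11,371.08.
Excess = €11,371.08 − €9,055.15 = €2,315.93.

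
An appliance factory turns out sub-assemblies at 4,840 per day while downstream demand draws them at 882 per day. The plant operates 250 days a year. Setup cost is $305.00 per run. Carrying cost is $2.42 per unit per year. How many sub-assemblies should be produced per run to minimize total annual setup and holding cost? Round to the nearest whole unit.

Q* ≈ 8,244 sub-assemblies

Annual demand D = 882 × 250 = 220,500.
Production build-up factor (1 − d/p) = 1 − 882/4,840 = 0.8178.
Q* = √(2DS / (H(1 − d/p))) = √(2 × 220,500 × 305 / (2.42 × 0.8178)).
= √(134,505,000 / 1.979) ≈ 8244.158.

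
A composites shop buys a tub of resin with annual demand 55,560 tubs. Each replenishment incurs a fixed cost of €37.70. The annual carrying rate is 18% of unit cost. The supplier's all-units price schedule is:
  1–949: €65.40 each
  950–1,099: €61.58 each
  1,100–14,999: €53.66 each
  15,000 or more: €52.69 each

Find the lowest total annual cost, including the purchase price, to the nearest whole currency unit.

TC* ≈ €2,988,566

Holding cost per unit per year at price C is H = 0.18·C.
Evaluate total cost at each tier's feasible EOQ or, if the EOQ is below the tier, at the tier's minimum quantity.
EOQ at €65.40 = 596.5 (feasible in tier 1): TC = 55,560×€65.40 + (55,560/596.5)×37.7 + (596.5/2)×0.18×€65.40 = €3,640,646.50.
EOQ at €61.58 = 614.8 < 950, so use break Q=950: TC = 55,560×€61.58 + (55,560/950.0)×37.7 + (950.0/2)×0.18×€61.58 = €3,428,854.74.
EOQ at €53.66 = 658.6 < 1100, so use break Q=1100: TC = 55,560×€53.66 + (55,560/1100.0)×37.7 + (1100.0/2)×0.18×€53.66 = €2,988,566.13.
EOQ at €52.69 = 664.6 < 15000, so use break Q=15000: TC = 55,560×€52.69 + (55,560/15000.0)×37.7 + (15000.0/2)×0.18×€52.69 = €2,998,727.54.
Lowest total cost among the candidates is at Q = 1100.0.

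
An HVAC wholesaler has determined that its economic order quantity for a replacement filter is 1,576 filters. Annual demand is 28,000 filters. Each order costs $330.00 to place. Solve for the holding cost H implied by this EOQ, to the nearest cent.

H ≈ $7.44

Squaring Q* = √(2DS/H) gives Q*² = 2DS/H.
From Q* = √(2DS/H): H = 2DS / Q*² = 2 × 28,000 × 330 / 1,576² = 7.4403.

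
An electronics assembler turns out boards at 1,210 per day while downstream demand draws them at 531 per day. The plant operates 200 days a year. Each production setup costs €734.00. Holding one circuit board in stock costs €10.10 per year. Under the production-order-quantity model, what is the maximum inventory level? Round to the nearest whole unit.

Annual demand D = 531 × 200 = 106,200.
Production build-up factor (1 − d/p) = 1 − 531/1,210 = 0.5612.
Q* = √(2DS / (H(1 − d/p))) = √(2 × 106,200 × 734 / (10.1 × 0.5612)).
= √(155,901,600 / 5.6677) ≈ 5244.721.
Maximum inventory = Q*(1 − d/p) = 5244.721 × 0.5612 ≈ 2943.112.

I_max ≈ 2,943 boards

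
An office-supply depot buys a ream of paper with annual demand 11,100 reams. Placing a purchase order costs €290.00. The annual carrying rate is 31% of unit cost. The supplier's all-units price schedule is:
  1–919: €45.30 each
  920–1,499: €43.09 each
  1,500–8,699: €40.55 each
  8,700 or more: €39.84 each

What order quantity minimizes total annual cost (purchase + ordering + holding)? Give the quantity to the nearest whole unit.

Q* ≈ 1,500 reams

Holding cost per unit per year at price C is H = 0.31·C.
Evaluate total cost at each tier's feasible EOQ or, if the EOQ is below the tier, at the tier's minimum quantity.
EOQ at €45.30 = 677.1 (feasible in tier 1): TC = 11,100×€45.30 + (11,100/677.1)×290 + (677.1/2)×0.31×€45.30 = €512,338.36.
EOQ at €43.09 = 694.2 < 920, so use break Q=920: TC = 11,100×€43.09 + (11,100/920.0)×290 + (920.0/2)×0.31×€43.09 = €487,942.55.
EOQ at €40.55 = 715.6 < 1500, so use break Q=1500: TC = 11,100×€40.55 + (11,100/1500.0)×290 + (1500.0/2)×0.31×€40.55 = €461,678.87.
EOQ at €39.84 = 722.0 < 8700, so use break Q=8700: TC = 11,100×€39.84 + (11,100/8700.0)×290 + (8700.0/2)×0.31×€39.84 = €496,318.24.
Lowest total cost is €461,678.87 at Q = 1500.0.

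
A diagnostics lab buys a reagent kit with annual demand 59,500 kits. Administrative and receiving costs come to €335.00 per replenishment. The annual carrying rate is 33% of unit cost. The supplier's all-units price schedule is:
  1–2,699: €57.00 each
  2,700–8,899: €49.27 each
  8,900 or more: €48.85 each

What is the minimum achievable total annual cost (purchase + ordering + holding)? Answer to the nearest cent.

TC* ≈ €2,960,897.19

Holding cost per unit per year at price C is H = 0.33·C.
For each price level, check whether its EOQ is feasible; otherwise the best quantity at that price is the breakpoint.
EOQ at €57.00 = 1455.8 (feasible in tier 1): TC = 59,500×€57.00 + (59,500/1455.8)×335 + (1455.8/2)×0.33×€57.00 = €3,418,883.58.
EOQ at €49.27 = 1565.8 < 2700, so use break Q=2700: TC = 59,500×€49.27 + (59,500/2700.0)×335 + (2700.0/2)×0.33×€49.27 = €2,960,897.19.
EOQ at €48.85 = 1572.6 < 8900, so use break Q=8900: TC = 59,500×€48.85 + (59,500/8900.0)×335 + (8900.0/2)×0.33×€48.85 = €2,980,550.83.
Lowest total cost among the candidates is at Q = 2700.0.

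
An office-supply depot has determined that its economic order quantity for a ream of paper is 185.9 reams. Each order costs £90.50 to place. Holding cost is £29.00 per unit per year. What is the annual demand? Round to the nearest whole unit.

D ≈ 5,537 reams per year

Squaring Q* = √(2DS/H) gives Q*² = 2DS/H.
From Q* = √(2DS/H): D = Q*²H / (2S) = 185.9² × 29 / (2 × 90.5) = 5537.047.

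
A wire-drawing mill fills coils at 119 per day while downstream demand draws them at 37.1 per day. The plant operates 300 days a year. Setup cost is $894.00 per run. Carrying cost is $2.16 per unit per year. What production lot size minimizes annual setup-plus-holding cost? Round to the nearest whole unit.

Q* ≈ 3,659 coils

Annual demand D = 37.1 × 300 = 11,130.
Production build-up factor (1 − d/p) = 1 − 37.1/119 = 0.6882.
Q* = √(2DS / (H(1 − d/p))) = √(2 × 11,130 × 894 / (2.16 × 0.6882)).
= √(19,900,440 / 1.4866) ≈ 3658.777.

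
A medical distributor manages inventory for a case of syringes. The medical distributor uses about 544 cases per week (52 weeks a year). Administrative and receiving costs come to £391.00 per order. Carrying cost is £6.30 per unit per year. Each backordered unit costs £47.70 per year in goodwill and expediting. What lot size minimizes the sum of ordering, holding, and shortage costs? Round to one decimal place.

Q* ≈ 1,993.8 cases

Annual demand D = 544 × 52 = 28,288.
With planned backorders, Q* = √(2DS/H) · √((H+B)/B).
√(2DS/H) = √(2 × 28,288 × 391 / 6.3) = 1873.847.
√((H+B)/B) = √((6.3+47.7)/47.7) = 1.0640.
Q* ≈ 1993.756.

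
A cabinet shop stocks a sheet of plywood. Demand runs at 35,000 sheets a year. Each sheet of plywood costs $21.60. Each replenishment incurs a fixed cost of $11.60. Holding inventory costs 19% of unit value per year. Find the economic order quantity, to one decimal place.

Q* ≈ 444.8 sheets

Holding cost H = 0.19 × $21.60 = $4.1040 per unit per year.
EOQ = √(2DS / H) = √(2 × 35,000 × 11.6 / 4.104).
= √(812,000 / 4.104) = √197,855.7505 ≈ 444.810.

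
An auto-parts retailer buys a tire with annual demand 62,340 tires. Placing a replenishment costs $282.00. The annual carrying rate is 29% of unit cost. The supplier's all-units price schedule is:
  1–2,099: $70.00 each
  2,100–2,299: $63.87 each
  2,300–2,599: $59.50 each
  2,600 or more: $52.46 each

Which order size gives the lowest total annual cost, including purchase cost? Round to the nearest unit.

Holding cost per unit per year at price C is H = 0.29·C.
Evaluate total cost at each tier's feasible EOQ or, if the EOQ is below the tier, at the tier's minimum quantity.
EOQ at $70.00 = 1316.1 (feasible in tier 1): TC = 62,340×$70.00 + (62,340/1316.1)×282 + (1316.1/2)×0.29×$70.00 = $4,390,515.97.
EOQ at $63.87 = 1377.8 < 2100, so use break Q=2100: TC = 62,340×$63.87 + (62,340/2100.0)×282 + (2100.0/2)×0.29×$63.87 = $4,009,475.59.
EOQ at $59.50 = 1427.5 < 2300, so use break Q=2300: TC = 62,340×$59.50 + (62,340/2300.0)×282 + (2300.0/2)×0.29×$59.50 = $3,736,716.68.
EOQ at $52.46 = 1520.2 < 2600, so use break Q=2600: TC = 62,340×$52.46 + (62,340/2600.0)×282 + (2600.0/2)×0.29×$52.46 = $3,296,895.31.
Lowest total cost is $3,296,895.31 at Q = 2600.0.

Q* ≈ 2,600 tires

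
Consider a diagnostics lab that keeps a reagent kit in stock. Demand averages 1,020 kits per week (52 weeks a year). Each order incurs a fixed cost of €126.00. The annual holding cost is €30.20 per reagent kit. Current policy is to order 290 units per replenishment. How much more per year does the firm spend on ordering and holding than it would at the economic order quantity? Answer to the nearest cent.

Annual demand D = 1,020 × 52 = 53,040.
EOQ = √(2DS/H) = √(2 × 53,040 × 126 / 30.2) ≈ 665.27.
Cost at Q* = (D/Q*)S + (Q*/2)H = √(2DSH) ≈ €20,091.18.
Cost at Q = 290: (53,040/290)×126 + (290/2)×30.2 = €23,044.97 + €4,379.00 = €27,423.97.
Excess = €27,423.97 − €20,091.18 = €7,332.78.

Extra cost ≈ €7,332.78 per year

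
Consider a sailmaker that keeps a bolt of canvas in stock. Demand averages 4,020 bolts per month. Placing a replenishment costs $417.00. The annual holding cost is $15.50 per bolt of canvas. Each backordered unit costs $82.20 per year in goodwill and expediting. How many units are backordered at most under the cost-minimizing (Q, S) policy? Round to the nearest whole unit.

S* ≈ 279 bolts

Annual demand D = 4,020 × 12 = 48,240.
With planned backorders, Q* = √(2DS/H) · √((H+B)/B).
√(2DS/H) = √(2 × 48,240 × 417 / 15.5) = 1611.094.
√((H+B)/B) = √((15.5+82.2)/82.2) = 1.0902.
Q* ≈ 1756.435.
S* = Q* · H/(H+B) = 1756.435 × 15.5/97.7 ≈ 278.657.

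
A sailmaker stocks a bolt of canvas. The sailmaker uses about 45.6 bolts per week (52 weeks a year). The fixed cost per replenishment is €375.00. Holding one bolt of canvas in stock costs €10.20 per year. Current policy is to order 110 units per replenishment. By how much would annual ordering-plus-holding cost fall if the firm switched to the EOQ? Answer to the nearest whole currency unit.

Annual demand D = 45.6 × 52 = 2,371.2.
EOQ = √(2DS/H) = √(2 × 2,371.2 × 375 / 10.2) ≈ 417.56.
Cost at Q* = (D/Q*)S + (Q*/2)H = √(2DSH) ≈ €4,259.07.
Cost at Q = 110: (2,371.2/110)×375 + (110/2)×10.2 = €8,083.64 + €561.00 = €8,644.64.
Excess = €8,644.64 − €4,259.07 = €4,385.57.

Extra cost ≈ €4,386 per year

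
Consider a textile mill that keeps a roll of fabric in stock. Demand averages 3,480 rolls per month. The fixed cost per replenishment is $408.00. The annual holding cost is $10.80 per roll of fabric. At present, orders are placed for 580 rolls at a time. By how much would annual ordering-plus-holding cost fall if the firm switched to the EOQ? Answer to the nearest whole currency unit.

Extra cost ≈ $13,324 per year

Annual demand D = 3,480 × 12 = 41,760.
EOQ = √(2DS/H) = √(2 × 41,760 × 408 / 10.8) ≈ 1776.29.
Cost at Q* = (D/Q*)S + (Q*/2)H = √(2DSH) ≈ $19,183.91.
Cost at Q = 580: (41,760/580)×408 + (580/2)×10.8 = $29,376.00 + $3,132.00 = $32,508.00.
Excess = $32,508.00 − $19,183.91 = $13,324.09.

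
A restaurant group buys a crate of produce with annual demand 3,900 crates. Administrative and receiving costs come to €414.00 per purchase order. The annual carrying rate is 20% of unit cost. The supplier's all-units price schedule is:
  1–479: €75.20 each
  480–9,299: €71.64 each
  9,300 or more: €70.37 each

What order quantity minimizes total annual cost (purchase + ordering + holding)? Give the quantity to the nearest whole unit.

Holding cost per unit per year at price C is H = 0.20·C.
Evaluate total cost at each tier's feasible EOQ or, if the EOQ is below the tier, at the tier's minimum quantity.
EOQ at €75.20 = 463.4 (feasible in tier 1): TC = 3,900×€75.20 + (3,900/463.4)×414 + (463.4/2)×0.20×€75.20 = €300,249.01.
EOQ at €71.64 = 474.7 < 480, so use break Q=480: TC = 3,900×€71.64 + (3,900/480.0)×414 + (480.0/2)×0.20×€71.64 = €286,198.47.
EOQ at €70.37 = 479.0 < 9300, so use break Q=9300: TC = 3,900×€70.37 + (3,900/9300.0)×414 + (9300.0/2)×0.20×€70.37 = €340,060.71.
Lowest total cost is €286,198.47 at Q = 480.0.

Q* ≈ 480 crates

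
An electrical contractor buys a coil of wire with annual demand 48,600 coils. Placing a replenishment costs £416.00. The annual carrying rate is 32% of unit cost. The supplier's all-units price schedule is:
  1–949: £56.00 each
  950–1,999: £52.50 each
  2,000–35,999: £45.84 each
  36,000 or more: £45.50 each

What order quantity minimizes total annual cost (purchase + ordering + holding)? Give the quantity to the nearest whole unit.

Q* ≈ 2,000 coils

Holding cost per unit per year at price C is H = 0.32·C.
For each price level, check whether its EOQ is feasible; otherwise the best quantity at that price is the breakpoint.
Tier 1 (£56.00): EOQ = 1502.1 exceeds tier's upper bound 949, so this tier is dominated.
EOQ at £52.50 = 1551.4 (feasible in tier 2): TC = 48,600×£52.50 + (48,600/1551.4)×416 + (1551.4/2)×0.32×£52.50 = £2,577,563.60.
EOQ at £45.84 = 1660.3 < 2000, so use break Q=2000: TC = 48,600×£45.84 + (48,600/2000.0)×416 + (2000.0/2)×0.32×£45.84 = £2,252,601.60.
EOQ at £45.50 = 1666.5 < 36000, so use break Q=36000: TC = 48,600×£45.50 + (48,600/36000.0)×416 + (36000.0/2)×0.32×£45.50 = £2,473,941.60.
Lowest total cost is £2,252,601.60 at Q = 2000.0.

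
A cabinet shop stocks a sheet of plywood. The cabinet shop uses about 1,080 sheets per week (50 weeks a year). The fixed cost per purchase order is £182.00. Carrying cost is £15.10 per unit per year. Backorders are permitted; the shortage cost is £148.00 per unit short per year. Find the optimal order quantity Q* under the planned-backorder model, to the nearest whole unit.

Q* ≈ 1,198 sheets

Annual demand D = 1,080 × 50 = 54,000.
With planned backorders, Q* = √(2DS/H) · √((H+B)/B).
√(2DS/H) = √(2 × 54,000 × 182 / 15.1) = 1140.930.
√((H+B)/B) = √((15.1+148)/148) = 1.0498.
Q* ≈ 1197.720.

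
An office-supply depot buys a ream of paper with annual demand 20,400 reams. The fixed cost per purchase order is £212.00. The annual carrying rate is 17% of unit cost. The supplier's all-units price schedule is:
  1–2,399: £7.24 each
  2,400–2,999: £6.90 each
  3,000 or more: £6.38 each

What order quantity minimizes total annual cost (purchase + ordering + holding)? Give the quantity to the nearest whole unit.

Q* ≈ 3,000 reams

Holding cost per unit per year at price C is H = 0.17·C.
Evaluate total cost at each tier's feasible EOQ or, if the EOQ is below the tier, at the tier's minimum quantity.
Tier 1 (£7.24): EOQ = 2651.0 exceeds tier's upper bound 2399, so this tier is dominated.
EOQ at £6.90 = 2715.5 (feasible in tier 2): TC = 20,400×£6.90 + (20,400/2715.5)×212 + (2715.5/2)×0.17×£6.90 = £143,945.28.
EOQ at £6.38 = 2824.0 < 3000, so use break Q=3000: TC = 20,400×£6.38 + (20,400/3000.0)×212 + (3000.0/2)×0.17×£6.38 = £133,220.50.
Lowest total cost is £133,220.50 at Q = 3000.0.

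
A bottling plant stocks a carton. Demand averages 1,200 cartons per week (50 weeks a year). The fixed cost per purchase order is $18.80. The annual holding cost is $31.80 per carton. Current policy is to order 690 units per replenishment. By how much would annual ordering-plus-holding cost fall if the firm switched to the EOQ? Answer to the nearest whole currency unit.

Annual demand D = 1,200 × 50 = 60,000.
EOQ = √(2DS/H) = √(2 × 60,000 × 18.8 / 31.8) ≈ 266.35.
Cost at Q* = (D/Q*)S + (Q*/2)H = √(2DSH) ≈ $8,469.99.
Cost at Q = 690: (60,000/690)×18.8 + (690/2)×31.8 = $1,634.78 + $10,971.00 = $12,605.78.
Excess = $12,605.78 − $8,469.99 = $4,135.79.

Extra cost ≈ $4,136 per year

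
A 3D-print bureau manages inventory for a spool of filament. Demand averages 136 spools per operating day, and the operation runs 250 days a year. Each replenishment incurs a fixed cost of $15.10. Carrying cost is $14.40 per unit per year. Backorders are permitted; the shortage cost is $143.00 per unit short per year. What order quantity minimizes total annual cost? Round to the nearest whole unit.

Q* ≈ 280 spools

Annual demand D = 136 × 250 = 34,000.
With planned backorders, Q* = √(2DS/H) · √((H+B)/B).
√(2DS/H) = √(2 × 34,000 × 15.1 / 14.4) = 267.031.
√((H+B)/B) = √((14.4+143)/143) = 1.0491.
Q* ≈ 280.153.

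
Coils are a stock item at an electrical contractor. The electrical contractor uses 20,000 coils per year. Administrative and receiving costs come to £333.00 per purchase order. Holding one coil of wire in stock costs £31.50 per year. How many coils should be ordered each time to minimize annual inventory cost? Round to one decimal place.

Q* ≈ 650.3 coils

EOQ = √(2DS / H) = √(2 × 20,000 × 333 / 31.5).
= √(13,320,000 / 31.5) = √422,857.1429 ≈ 650.275.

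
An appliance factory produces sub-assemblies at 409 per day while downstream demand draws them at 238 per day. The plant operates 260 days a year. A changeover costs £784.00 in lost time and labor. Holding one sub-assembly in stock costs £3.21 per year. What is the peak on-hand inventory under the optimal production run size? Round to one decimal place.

I_max ≈ 3,554.9 sub-assemblies

Annual demand D = 238 × 260 = 61,880.
Production build-up factor (1 − d/p) = 1 − 238/409 = 0.4181.
Q* = √(2DS / (H(1 − d/p))) = √(2 × 61,880 × 784 / (3.21 × 0.4181)).
= √(97,027,840 / 1.3421) ≈ 8502.747.
Maximum inventory = Q*(1 − d/p) = 8502.747 × 0.4181 ≈ 3554.938.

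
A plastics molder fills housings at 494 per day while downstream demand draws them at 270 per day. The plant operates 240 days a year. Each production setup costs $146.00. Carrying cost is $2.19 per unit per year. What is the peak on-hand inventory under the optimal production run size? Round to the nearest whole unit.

I_max ≈ 1,979 housings

Annual demand D = 270 × 240 = 64,800.
Production build-up factor (1 − d/p) = 1 − 270/494 = 0.4534.
Q* = √(2DS / (H(1 − d/p))) = √(2 × 64,800 × 146 / (2.19 × 0.4534)).
= √(18,921,600 / 0.993) ≈ 4365.122.
Maximum inventory = Q*(1 − d/p) = 4365.122 × 0.4534 ≈ 1979.326.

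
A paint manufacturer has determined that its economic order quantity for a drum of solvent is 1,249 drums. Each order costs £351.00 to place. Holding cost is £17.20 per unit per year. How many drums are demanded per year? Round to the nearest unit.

D ≈ 38,222 drums per year

Invert the EOQ relation Q*² = 2DS/H.
From Q* = √(2DS/H): D = Q*²H / (2S) = 1,249² × 17.2 / (2 × 351) = 38222.247.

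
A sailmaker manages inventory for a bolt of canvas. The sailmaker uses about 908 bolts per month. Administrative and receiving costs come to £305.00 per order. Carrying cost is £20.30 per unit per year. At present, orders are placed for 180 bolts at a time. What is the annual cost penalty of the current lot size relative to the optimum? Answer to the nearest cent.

Extra cost ≈ £8,673.94 per year

Annual demand D = 908 × 12 = 10,896.
EOQ = √(2DS/H) = √(2 × 10,896 × 305 / 20.3) ≈ 572.20.
Cost at Q* = (D/Q*)S + (Q*/2)H = √(2DSH) ≈ £11,615.73.
Cost at Q = 180: (10,896/180)×305 + (180/2)×20.3 = £18,462.67 + £1,827.00 = £20,289.67.
Excess = £20,289.67 − £11,615.73 = £8,673.94.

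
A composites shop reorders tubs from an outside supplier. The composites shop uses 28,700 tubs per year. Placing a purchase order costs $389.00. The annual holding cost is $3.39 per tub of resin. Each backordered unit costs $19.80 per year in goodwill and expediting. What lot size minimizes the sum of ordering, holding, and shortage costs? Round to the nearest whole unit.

With planned backorders, Q* = √(2DS/H) · √((H+B)/B).
√(2DS/H) = √(2 × 28,700 × 389 / 3.39) = 2566.439.
√((H+B)/B) = √((3.39+19.8)/19.8) = 1.0822.
Q* ≈ 2777.466.

Q* ≈ 2,777 tubs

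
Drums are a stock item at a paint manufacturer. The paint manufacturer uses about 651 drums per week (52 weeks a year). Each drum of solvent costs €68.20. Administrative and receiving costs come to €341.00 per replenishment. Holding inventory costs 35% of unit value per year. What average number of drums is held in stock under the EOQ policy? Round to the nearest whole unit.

Annual demand D = 651 × 52 = 33,852.
Holding cost H = 0.35 × €68.20 = €23.8700 per unit per year.
EOQ = √(2DS/H) = √(2 × 33,852 × 341 / 23.87) ≈ 983.46.
Average inventory = Q*/2 ≈ 983.46 / 2 = 491.732.

Average inventory ≈ 492 drums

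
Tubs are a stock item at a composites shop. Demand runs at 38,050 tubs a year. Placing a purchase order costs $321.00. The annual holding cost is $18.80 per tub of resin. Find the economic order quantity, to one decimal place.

Q* ≈ 1,139.9 tubs

EOQ = √(2DS / H) = √(2 × 38,050 × 321 / 18.8).
= √(24,428,100 / 18.8) = √1,299,367.0213 ≈ 1139.898.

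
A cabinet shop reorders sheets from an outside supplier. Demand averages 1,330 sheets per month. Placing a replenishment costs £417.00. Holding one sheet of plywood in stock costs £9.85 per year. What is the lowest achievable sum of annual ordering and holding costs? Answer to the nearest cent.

Annual demand D = 1,330 × 12 = 15,960.
EOQ = √(2DS/H) = √(2 × 15,960 × 417 / 9.85) ≈ 1162.47.
At the optimum the two cost components are equal, so total cost = 2·(Q*/2)H = Q*·H.
Minimum total = √(2DSH) = √(2 × 15,960 × 417 × 9.85) ≈ 11450.319.

TC* ≈ £11,450.32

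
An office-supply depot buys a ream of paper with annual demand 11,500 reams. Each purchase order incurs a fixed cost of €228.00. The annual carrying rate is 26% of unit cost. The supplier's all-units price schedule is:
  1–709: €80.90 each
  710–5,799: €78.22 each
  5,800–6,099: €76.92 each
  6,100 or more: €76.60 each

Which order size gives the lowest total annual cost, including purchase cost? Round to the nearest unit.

Holding cost per unit per year at price C is H = 0.26·C.
For each price level, check whether its EOQ is feasible; otherwise the best quantity at that price is the breakpoint.
EOQ at €80.90 = 499.3 (feasible in tier 1): TC = 11,500×€80.90 + (11,500/499.3)×228 + (499.3/2)×0.26×€80.90 = €940,852.49.
EOQ at €78.22 = 507.8 < 710, so use break Q=710: TC = 11,500×€78.22 + (11,500/710.0)×228 + (710.0/2)×0.26×€78.22 = €910,442.66.
EOQ at €76.92 = 512.1 < 5800, so use break Q=5800: TC = 11,500×€76.92 + (11,500/5800.0)×228 + (5800.0/2)×0.26×€76.92 = €943,029.75.
EOQ at €76.60 = 513.1 < 6100, so use break Q=6100: TC = 11,500×€76.60 + (11,500/6100.0)×228 + (6100.0/2)×0.26×€76.60 = €942,073.64.
Lowest total cost is €910,442.66 at Q = 710.0.

Q* ≈ 710 reams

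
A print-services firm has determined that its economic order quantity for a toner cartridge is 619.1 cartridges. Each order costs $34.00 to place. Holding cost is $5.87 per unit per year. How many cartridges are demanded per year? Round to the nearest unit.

D ≈ 33,086 cartridges per year

Squaring Q* = √(2DS/H) gives Q*² = 2DS/H.
From Q* = √(2DS/H): D = Q*²H / (2S) = 619.1² × 5.87 / (2 × 34) = 33086.498.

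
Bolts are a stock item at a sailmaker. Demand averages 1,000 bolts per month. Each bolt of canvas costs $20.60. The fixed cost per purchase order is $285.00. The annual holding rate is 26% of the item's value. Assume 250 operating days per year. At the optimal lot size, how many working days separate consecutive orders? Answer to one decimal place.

Annual demand D = 1,000 × 12 = 12,000.
Holding cost H = 0.26 × $20.60 = $5.3560 per unit per year.
Q* = √(2DS/H) = √(2 × 12,000 × 285 / 5.356) ≈ 1130.08.
Cycle time = Q*/D × 250 = 1130.08 / 12,000 × 250 ≈ 23.543 days.

T ≈ 23.5 days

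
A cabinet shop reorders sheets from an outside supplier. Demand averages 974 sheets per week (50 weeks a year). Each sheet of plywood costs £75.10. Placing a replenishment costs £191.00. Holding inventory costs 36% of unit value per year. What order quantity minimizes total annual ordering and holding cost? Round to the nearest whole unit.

Annual demand D = 974 × 50 = 48,700.
Holding cost H = 0.36 × £75.10 = £27.0360 per unit per year.
EOQ = √(2DS / H) = √(2 × 48,700 × 191 / 27.036).
= √(18,603,400 / 27.036) = √688,097.3517 ≈ 829.516.

Q* ≈ 830 sheets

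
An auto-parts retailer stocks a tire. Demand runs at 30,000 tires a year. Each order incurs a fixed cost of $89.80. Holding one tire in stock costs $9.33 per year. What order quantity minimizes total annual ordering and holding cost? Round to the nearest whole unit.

EOQ = √(2DS / H) = √(2 × 30,000 × 89.8 / 9.33).
= √(5,388,000 / 9.33) = √577,491.9614 ≈ 759.929.

Q* ≈ 760 tires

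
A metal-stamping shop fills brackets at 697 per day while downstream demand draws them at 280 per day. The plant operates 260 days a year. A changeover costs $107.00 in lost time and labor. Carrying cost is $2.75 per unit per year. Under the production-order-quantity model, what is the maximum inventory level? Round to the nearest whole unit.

I_max ≈ 1,841 brackets

Annual demand D = 280 × 260 = 72,800.
Production build-up factor (1 − d/p) = 1 − 280/697 = 0.5983.
Q* = √(2DS / (H(1 − d/p))) = √(2 × 72,800 × 107 / (2.75 × 0.5983)).
= √(15,579,200 / 1.6453) ≈ 3077.192.
Maximum inventory = Q*(1 − d/p) = 3077.192 × 0.5983 ≈ 1841.017.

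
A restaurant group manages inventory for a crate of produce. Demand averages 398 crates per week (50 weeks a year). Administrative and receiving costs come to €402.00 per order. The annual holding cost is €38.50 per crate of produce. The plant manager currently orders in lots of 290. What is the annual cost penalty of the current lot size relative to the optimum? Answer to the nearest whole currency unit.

Annual demand D = 398 × 50 = 19,900.
EOQ = √(2DS/H) = √(2 × 19,900 × 402 / 38.5) ≈ 644.65.
Cost at Q* = (D/Q*)S + (Q*/2)H = √(2DSH) ≈ €24,819.04.
Cost at Q = 290: (19,900/290)×402 + (290/2)×38.5 = €27,585.52 + €5,582.50 = €33,168.02.
Excess = €33,168.02 − €24,819.04 = €8,348.98.

Extra cost ≈ €8,349 per year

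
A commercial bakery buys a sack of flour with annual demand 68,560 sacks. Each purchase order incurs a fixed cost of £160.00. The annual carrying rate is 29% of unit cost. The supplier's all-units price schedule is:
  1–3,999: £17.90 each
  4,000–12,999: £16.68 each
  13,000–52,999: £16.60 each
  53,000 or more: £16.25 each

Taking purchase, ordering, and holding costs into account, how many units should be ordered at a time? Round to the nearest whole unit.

Q* ≈ 4,000 sacks

Holding cost per unit per year at price C is H = 0.29·C.
Candidates are each tier's EOQ (if it falls in that tier) and each price-break quantity.
EOQ at £17.90 = 2055.8 (feasible in tier 1): TC = 68,560×£17.90 + (68,560/2055.8)×160 + (2055.8/2)×0.29×£17.90 = £1,237,895.76.
EOQ at £16.68 = 2129.7 < 4000, so use break Q=4000: TC = 68,560×£16.68 + (68,560/4000.0)×160 + (4000.0/2)×0.29×£16.68 = £1,155,997.60.
EOQ at £16.60 = 2134.8 < 13000, so use break Q=13000: TC = 68,560×£16.60 + (68,560/13000.0)×160 + (13000.0/2)×0.29×£16.60 = £1,170,230.82.
EOQ at £16.25 = 2157.7 < 53000, so use break Q=53000: TC = 68,560×£16.25 + (68,560/53000.0)×160 + (53000.0/2)×0.29×£16.25 = £1,239,188.22.
Lowest total cost is £1,155,997.60 at Q = 4000.0.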